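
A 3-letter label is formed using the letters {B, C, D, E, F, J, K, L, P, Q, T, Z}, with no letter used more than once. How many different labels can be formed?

With no repetition, fill the 3 letters in order: 12 choices, then 11, down to 10.
12 × 11 × 10 = 1320.

1320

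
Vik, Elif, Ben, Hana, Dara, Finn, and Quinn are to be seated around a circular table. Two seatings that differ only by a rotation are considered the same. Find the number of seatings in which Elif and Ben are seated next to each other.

240

Glue Elif and Ben into a block (2 internal orders). Seating 6 units around a circle gives (5)! arrangements.
So 2 × (5)! = 2 × 120 = 240.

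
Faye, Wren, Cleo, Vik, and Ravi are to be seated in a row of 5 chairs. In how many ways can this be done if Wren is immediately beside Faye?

48

Glue Wren and Faye into one block (2 internal orders), leaving 4 units to arrange in a row.
That gives 2 × 4! = 2 × 24 = 48.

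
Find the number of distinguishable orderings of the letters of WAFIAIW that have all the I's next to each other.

Treat the 2 copies of I as a single block. The multiset to arrange is then {II, A, A, F, W, W}, 6 items in all.
That gives (6)!/(2!·2!) = 180 arrangements.

180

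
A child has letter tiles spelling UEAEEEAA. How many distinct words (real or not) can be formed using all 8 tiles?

UEAEEEAA has 8 letters with A appearing 3 times and E appearing 4 times.
The number of distinct arrangements is 8!/(4!·3!) = 40320/144 = 280.

280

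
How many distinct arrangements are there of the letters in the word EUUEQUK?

The 7 letters of EUUEQUK have repeats: E appearing twice and U appearing 3 times.
Dividing 7! = 5040 by 3!·2! = 12 for the repeated letters gives 420.

420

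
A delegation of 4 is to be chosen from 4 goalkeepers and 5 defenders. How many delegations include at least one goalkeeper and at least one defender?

120

Unrestricted: C(9,4) = 126 ways to pick any 4 of the 9.
Selections missing a whole group: no goalkeepers → C(5,4) = 5; no defenders → C(4,4) = 1.
Both groups omitted at once is impossible, so 126 − 6 = 120.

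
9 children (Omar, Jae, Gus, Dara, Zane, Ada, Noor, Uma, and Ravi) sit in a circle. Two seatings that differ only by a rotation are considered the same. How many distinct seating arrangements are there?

40320

Seat Omar anywhere (absorbing the rotational symmetry), then permute the other 8: (8)! = 40320.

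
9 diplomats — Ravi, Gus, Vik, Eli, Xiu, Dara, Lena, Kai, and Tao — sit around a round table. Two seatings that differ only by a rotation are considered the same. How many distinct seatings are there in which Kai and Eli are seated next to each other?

Treat {Kai, Eli} as one unit (2 internal orders) and seat the resulting 8 units around the table: (7)! circular arrangements.
So 2 × (7)! = 2 × 5040 = 10080.

10080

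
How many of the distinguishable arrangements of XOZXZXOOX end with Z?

Fix Z in the last position and arrange the remaining 8 letters.
Those 8 letters have O appearing 3 times and X appearing 4 times, giving (8)!/(4!·3!) = 280.

280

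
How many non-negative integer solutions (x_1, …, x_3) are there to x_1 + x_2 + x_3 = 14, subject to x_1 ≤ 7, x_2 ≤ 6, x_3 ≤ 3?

6

Without the upper bounds there are C(16,2) = 120 ways to split 14 among 3 variables.
Subtract solutions that violate a single cap (substitute x_i' = x_i − (cap_i+1)): x_1 ≥ 8 gives C(8,2) = 28; x_2 ≥ 7 gives C(9,2) = 36; x_3 ≥ 4 gives C(12,2) = 66. Together 130.
Add back pairs where two caps are both exceeded: 0 + 6 + 10 = 16.
By inclusion–exclusion the count is 120 − 130 + 16 = 6.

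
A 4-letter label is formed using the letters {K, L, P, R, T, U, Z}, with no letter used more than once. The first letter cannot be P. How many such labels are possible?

720

The first letter has 7−1 = 6 choices (anything except P).
The remaining 3 letters are filled from the other 6 symbols without repetition: 6 × 5 × 4 = 120.
Total: 6 × 120 = 720.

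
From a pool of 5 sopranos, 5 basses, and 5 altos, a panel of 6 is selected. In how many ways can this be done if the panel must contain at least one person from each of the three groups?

4375

Total 6-person selections from all 15: C(15,6) = 5005.
Subtract selections that omit an entire group: no sopranos → C(10,6) = 210; no basses → C(10,6) = 210; no altos → C(10,6) = 210.
Add back selections omitting two groups (i.e. drawn from a single group): C(5,6) + C(5,6) + C(5,6) = 0.
By inclusion–exclusion: 5005 − 630 + 0 = 4375.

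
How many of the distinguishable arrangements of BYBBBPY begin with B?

Fix B in the first position and arrange the remaining 6 letters.
Those 6 letters have B appearing 3 times and Y appearing twice, giving (6)!/(3!·2!) = 60.

60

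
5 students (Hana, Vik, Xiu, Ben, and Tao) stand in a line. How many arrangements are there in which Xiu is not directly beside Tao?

72

Of the 5! = 120 arrangements, those with Xiu and Tao adjacent number 2 × 4! = 48 (treat the pair as a block with 2 internal orders).
Complementary counting: 120 − 48 = 72.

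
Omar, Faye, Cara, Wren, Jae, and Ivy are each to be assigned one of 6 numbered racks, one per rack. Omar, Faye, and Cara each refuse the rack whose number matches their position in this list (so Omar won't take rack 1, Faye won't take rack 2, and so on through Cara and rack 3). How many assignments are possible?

Let Aᵢ (for i ∈ {1, 2, 3}) be the placements that put person i in their forbidden rack. Any j of these fix j positions, leaving (6−j)! ways to fill the rest, and there are C(3,j) ways to pick which j.
By inclusion–exclusion, the number of valid placements is Σ_{j=0}^{3} (−1)^j C(3,j)·(6−j)!.
Computing: 720 − 360 + 72 − 6 = 426.

426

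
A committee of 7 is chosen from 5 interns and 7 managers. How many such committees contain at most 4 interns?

Split by how many interns are chosen (0 through 4).
Sum: C(5,0)·C(7,7) + C(5,1)·C(7,6) + C(5,2)·C(7,5) + C(5,3)·C(7,4) + C(5,4)·C(7,3) = 1 + 35 + 210 + 350 + 175 = 771.

771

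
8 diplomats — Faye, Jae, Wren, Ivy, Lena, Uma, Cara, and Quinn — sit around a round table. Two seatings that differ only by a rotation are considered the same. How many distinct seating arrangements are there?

5040

Fix one person's seat to break rotational symmetry; the remaining 7 people can be arranged in (7)! = 5040 ways.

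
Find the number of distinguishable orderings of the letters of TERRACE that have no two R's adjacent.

Total arrangements of TERRACE: 7!/(2!·2!) = 1260.
Arrangements with the R's together: treat RR as one letter, giving (6)!/(2!) = 360.
Hence 1260 − 360 = 900.

900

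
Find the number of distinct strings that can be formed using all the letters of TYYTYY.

15

The 6 letters of TYYTYY have repeats: T appearing twice and Y appearing 4 times.
So there are 6! / (4!·2!) = 15 distinguishable arrangements.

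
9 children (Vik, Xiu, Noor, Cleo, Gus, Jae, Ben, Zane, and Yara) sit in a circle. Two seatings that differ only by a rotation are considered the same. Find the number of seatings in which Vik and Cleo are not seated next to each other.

Without the restriction there are (8)! = 40320 seatings.
Those with Vik next to Cleo: fuse the pair into one unit and seat 8 units around a circle — 2·(7)! = 10080.
Subtracting, 40320 − 10080 = 30240.

30240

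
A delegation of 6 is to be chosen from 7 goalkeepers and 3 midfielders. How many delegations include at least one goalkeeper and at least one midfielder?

203

With no constraint there are C(10,6) = 210 possible selections.
Selections missing a whole group: no goalkeepers → C(3,6) = 0; no midfielders → C(7,6) = 7.
Both groups omitted at once is impossible, so 210 − 7 = 203.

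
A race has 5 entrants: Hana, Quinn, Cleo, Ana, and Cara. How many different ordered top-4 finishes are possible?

120

This is an ordered selection of 4 from 5: P(5,4).
That gives 5 × 4 × 3 × 2 = 120.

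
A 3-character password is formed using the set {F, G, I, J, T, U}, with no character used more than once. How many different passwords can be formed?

120

With no repetition, fill the 3 characters in order: 6 choices, then 5, down to 4.
That product is 6 × 5 × 4 = 120.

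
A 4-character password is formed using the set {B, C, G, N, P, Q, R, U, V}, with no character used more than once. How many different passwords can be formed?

With no repetition, fill the 4 characters in order: 9 choices, then 8, down to 6.
That product is 9 × 8 × 7 × 6 = 3024.

3024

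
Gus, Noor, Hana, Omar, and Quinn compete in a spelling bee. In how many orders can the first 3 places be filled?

60

This is an ordered selection of 3 from 5: P(5,3).
That gives 5 × 4 × 3 = 60.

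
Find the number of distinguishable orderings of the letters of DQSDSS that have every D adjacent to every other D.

20

Treat the 2 copies of D as a single block. The multiset to arrange is then {DD, Q, S, S, S}, 5 items in all.
That gives (5)!/(3!) = 20 arrangements.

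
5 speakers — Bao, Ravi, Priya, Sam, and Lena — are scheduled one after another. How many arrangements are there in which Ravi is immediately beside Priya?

48

Treat {Ravi, Priya} as a single unit. There are 4 units to order, and the pair itself can be ordered 2 ways.
That gives 2 × 4! = 2 × 24 = 48.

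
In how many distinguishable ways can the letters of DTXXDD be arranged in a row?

60

DTXXDD has 6 letters with D appearing 3 times and X appearing twice.
The number of distinct arrangements is 6!/(3!·2!) = 720/12 = 60.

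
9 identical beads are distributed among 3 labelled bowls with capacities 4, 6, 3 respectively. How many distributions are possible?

14

By stars and bars, unrestricted non-negative solutions to x_1+…+x_3 = 9 number C(9+2,2) = 55.
Subtract solutions that violate a single cap (substitute x_i' = x_i − (cap_i+1)): x_1 ≥ 5 gives C(6,2) = 15; x_2 ≥ 7 gives C(4,2) = 6; x_3 ≥ 4 gives C(7,2) = 21. Together 42.
Add back pairs where two caps are both exceeded: 0 + 1 + 0 = 1.
By inclusion–exclusion the count is 55 − 42 + 1 = 14.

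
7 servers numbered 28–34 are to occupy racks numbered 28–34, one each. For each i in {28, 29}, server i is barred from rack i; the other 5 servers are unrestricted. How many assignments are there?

Let Aᵢ (for i ∈ {28, 29}) be the placements that put server i in its forbidden rack. Any j of these fix j positions, leaving (7−j)! ways to fill the rest, and there are C(2,j) ways to pick which j.
By inclusion–exclusion, the number of valid placements is Σ_{j=0}^{2} (−1)^j C(2,j)·(7−j)!.
Computing: 5040 − 1440 + 120 = 3720.

3720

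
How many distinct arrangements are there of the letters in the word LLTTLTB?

140

Letter multiplicities in LLTTLTB: B×1, L×3, T×3.
The number of distinct arrangements is 7!/(3!·3!) = 5040/36 = 140.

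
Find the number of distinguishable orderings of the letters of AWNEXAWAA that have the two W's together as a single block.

Treat the 2 copies of W as a single block. The multiset to arrange is then {WW, A, A, A, A, E, N, X}, 8 items in all.
That gives (8)!/(4!) = 1680 arrangements.

1680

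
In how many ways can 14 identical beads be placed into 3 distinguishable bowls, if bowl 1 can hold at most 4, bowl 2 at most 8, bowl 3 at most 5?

10

By stars and bars, unrestricted non-negative solutions to x_1+…+x_3 = 14 number C(14+2,2) = 120.
Subtract solutions that violate a single cap (substitute x_i' = x_i − (cap_i+1)): x_1 ≥ 5 gives C(11,2) = 55; x_2 ≥ 9 gives C(7,2) = 21; x_3 ≥ 6 gives C(10,2) = 45. Together 121.
Add back pairs where two caps are both exceeded: 1 + 10 + 0 = 11.
By inclusion–exclusion the count is 120 − 121 + 11 = 10.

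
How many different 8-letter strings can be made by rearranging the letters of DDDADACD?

Letter multiplicities in DDDADACD: A×2, C×1, D×5.
Dividing 8! = 40320 by 5!·2! = 240 for the repeated letters gives 168.

168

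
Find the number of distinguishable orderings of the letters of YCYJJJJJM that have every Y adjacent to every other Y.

Treat the 2 copies of Y as a single block. The multiset to arrange is then {YY, C, J, J, J, J, J, M}, 8 items in all.
That gives (8)!/(5!) = 336 arrangements.

336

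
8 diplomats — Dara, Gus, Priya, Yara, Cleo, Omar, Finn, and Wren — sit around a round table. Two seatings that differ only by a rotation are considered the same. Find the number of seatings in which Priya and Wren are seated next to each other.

1440

Treat {Priya, Wren} as one unit (2 internal orders) and seat the resulting 7 units around the table: (6)! circular arrangements.
So 2 × (6)! = 2 × 720 = 1440.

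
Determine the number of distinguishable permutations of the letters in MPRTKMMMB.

MPRTKMMMB has 9 letters with M appearing 4 times.
So there are 9! / (4!) = 15120 distinguishable arrangements.

15120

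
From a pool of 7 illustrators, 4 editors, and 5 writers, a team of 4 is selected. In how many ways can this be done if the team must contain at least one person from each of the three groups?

Unrestricted: C(16,4) = 1820 ways to pick any 4 of the 16.
Subtract selections that omit an entire group: no illustrators → C(9,4) = 126; no editors → C(12,4) = 495; no writers → C(11,4) = 330.
Add back selections omitting two groups (i.e. drawn from a single group): C(7,4) + C(4,4) + C(5,4) = 41.
By inclusion–exclusion: 1820 − 951 + 41 = 910.

910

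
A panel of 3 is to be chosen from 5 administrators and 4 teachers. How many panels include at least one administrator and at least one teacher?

Unrestricted: C(9,3) = 84 ways to pick any 3 of the 9.
Subtract selections that omit an entire group: no administrators → C(4,3) = 4; no teachers → C(5,3) = 10.
Both groups omitted at once is impossible, so 84 − 14 = 70.

70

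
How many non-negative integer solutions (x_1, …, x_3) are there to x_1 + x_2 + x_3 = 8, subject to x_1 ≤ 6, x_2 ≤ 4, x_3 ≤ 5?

Ignoring the caps, the number of non-negative solutions to x_1+…+x_3 = 8 is C(10,2) = 45.
Subtract solutions that violate a single cap (substitute x_i' = x_i − (cap_i+1)): x_1 ≥ 7 gives C(3,2) = 3; x_2 ≥ 5 gives C(5,2) = 10; x_3 ≥ 6 gives C(4,2) = 6. Together 19.
No two caps can be exceeded simultaneously, so the pair terms are all 0.
By inclusion–exclusion the count is 45 − 19 + 0 = 26.

26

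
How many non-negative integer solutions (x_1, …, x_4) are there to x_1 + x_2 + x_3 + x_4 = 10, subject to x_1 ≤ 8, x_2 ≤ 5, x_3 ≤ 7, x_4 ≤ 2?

Ignoring the caps, the number of non-negative solutions to x_1+…+x_4 = 10 is C(13,3) = 286.
Subtract solutions that violate a single cap (substitute x_i' = x_i − (cap_i+1)): x_1 ≥ 9 gives C(4,3) = 4; x_2 ≥ 6 gives C(7,3) = 35; x_3 ≥ 8 gives C(5,3) = 10; x_4 ≥ 3 gives C(10,3) = 120. Together 169.
Add back pairs where two caps are both exceeded: 0 + 0 + 0 + 0 + 4 + 0 = 4.
By inclusion–exclusion the count is 286 − 169 + 4 = 121.

121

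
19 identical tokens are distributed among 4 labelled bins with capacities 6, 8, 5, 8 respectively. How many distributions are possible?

151

Without the upper bounds there are C(22,3) = 1540 ways to split 19 among 4 bins.
Subtract solutions that violate a single cap (substitute x_i' = x_i − (cap_i+1)): x_1 ≥ 7 gives C(15,3) = 455; x_2 ≥ 9 gives C(13,3) = 286; x_3 ≥ 6 gives C(16,3) = 560; x_4 ≥ 9 gives C(13,3) = 286. Together 1587.
Add back pairs where two caps are both exceeded: 20 + 84 + 20 + 35 + 4 + 35 = 198.
By inclusion–exclusion the count is 1540 − 1587 + 198 = 151.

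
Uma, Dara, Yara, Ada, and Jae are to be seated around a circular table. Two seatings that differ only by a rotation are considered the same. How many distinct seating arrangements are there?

Around a circle, 5 distinct people have 5!/5 = (4)! = 24 rotationally distinct seatings.

24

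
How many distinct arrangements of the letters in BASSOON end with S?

Fix S in the last position and arrange the remaining 6 letters.
Those 6 letters have O appearing twice, giving (6)!/(2!) = 360.

360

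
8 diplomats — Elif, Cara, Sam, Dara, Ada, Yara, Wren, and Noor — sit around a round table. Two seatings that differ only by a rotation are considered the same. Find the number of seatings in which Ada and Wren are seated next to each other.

1440

Glue Ada and Wren into a block (2 internal orders). Seating 7 units around a circle gives (6)! arrangements.
So 2 × (6)! = 2 × 720 = 1440.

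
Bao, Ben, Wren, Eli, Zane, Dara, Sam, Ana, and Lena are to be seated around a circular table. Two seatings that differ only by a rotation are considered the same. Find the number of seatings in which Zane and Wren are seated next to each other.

Treat {Zane, Wren} as one unit (2 internal orders) and seat the resulting 8 units around the table: (7)! circular arrangements.
So 2 × (7)! = 2 × 5040 = 10080.

10080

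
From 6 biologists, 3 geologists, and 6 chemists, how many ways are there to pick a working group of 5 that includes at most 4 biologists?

Split by how many biologists are chosen (0 through 4).
Sum: C(6,0)·C(9,5) + C(6,1)·C(9,4) + C(6,2)·C(9,3) + C(6,3)·C(9,2) + C(6,4)·C(9,1) = 126 + 756 + 1260 + 720 + 135 = 2997.

2997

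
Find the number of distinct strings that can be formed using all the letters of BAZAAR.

120

Letter multiplicities in BAZAAR: A×3, B×1, R×1, Z×1.
Dividing 6! = 720 by 3! = 6 for the repeated letters gives 120.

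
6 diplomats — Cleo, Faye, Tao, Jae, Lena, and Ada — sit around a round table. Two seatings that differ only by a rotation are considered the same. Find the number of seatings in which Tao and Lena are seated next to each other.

Treat {Tao, Lena} as one unit (2 internal orders) and seat the resulting 5 units around the table: (4)! circular arrangements.
So 2 × (4)! = 2 × 24 = 48.

48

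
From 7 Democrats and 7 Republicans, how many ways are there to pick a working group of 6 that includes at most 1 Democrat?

154

Split by how many Democrats are chosen (0 through 1).
Sum: C(7,0)·C(7,6) + C(7,1)·C(7,5) = 7 + 147 = 154.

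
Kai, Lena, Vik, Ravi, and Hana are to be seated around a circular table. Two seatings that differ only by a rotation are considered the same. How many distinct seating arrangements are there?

Around a circle, 5 distinct people have 5!/5 = (4)! = 24 rotationally distinct seatings.

24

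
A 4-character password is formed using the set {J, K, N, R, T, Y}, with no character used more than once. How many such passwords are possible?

360

This is a permutation of 4 out of 6: P(6,4) = 6!/2!.
That product is 6 × 5 × 4 × 3 = 360.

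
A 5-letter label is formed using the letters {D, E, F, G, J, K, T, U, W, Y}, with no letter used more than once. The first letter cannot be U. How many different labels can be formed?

27216

The first letter has 10−1 = 9 choices (anything except U).
The remaining 4 letters are filled from the other 9 symbols without repetition: 9 × 8 × 7 × 6 = 3024.
Total: 9 × 3024 = 27216.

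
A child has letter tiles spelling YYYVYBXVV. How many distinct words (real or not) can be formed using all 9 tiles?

The 9 letters of YYYVYBXVV have repeats: V appearing 3 times and Y appearing 4 times.
Dividing 9! = 362880 by 4!·3! = 144 for the repeated letters gives 2520.

2520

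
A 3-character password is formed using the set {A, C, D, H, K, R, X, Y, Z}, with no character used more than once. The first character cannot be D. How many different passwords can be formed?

448

The first character has 9−1 = 8 choices (anything except D).
The remaining 2 characters are filled from the other 8 symbols without repetition: 8 × 7 = 56.
Total: 8 × 56 = 448.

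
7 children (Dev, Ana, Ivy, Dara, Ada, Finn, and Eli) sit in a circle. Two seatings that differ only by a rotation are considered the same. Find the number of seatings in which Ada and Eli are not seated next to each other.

480

All circular seatings of 7 people number (6)! = 720.
Those with Ada next to Eli: fuse the pair into one unit and seat 6 units around a circle — 2·(5)! = 240.
Subtracting, 720 − 240 = 480.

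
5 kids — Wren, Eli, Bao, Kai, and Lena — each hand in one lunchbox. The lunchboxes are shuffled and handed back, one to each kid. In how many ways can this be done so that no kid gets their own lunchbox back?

Count assignments avoiding every fixed point. For any j of the 5 kids fixed to their own lunchbox, the other 5−j can be arranged in (5−j)! ways.
By inclusion–exclusion this is Σ_{j=0}^{5} (−1)^j C(5,j)·(5−j)!.
Computing: 120 − 120 + 60 − 20 + 5 − 1 = 44.

44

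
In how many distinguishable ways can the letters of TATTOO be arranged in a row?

The 6 letters of TATTOO have repeats: O appearing twice and T appearing 3 times.
Dividing 6! = 720 by 3!·2! = 12 for the repeated letters gives 60.

60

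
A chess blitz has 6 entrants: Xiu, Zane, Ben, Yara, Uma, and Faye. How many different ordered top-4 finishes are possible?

360

This is an ordered selection of 4 from 6: P(6,4).
That gives 6 × 5 × 4 × 3 = 360.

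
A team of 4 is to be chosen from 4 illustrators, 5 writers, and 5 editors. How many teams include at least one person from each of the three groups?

With no constraint there are C(14,4) = 1001 possible selections.
Selections missing a whole group: no illustrators → C(10,4) = 210; no writers → C(9,4) = 126; no editors → C(9,4) = 126.
Add back selections omitting two groups (i.e. drawn from a single group): C(4,4) + C(5,4) + C(5,4) = 11.
By inclusion–exclusion: 1001 − 462 + 11 = 550.

550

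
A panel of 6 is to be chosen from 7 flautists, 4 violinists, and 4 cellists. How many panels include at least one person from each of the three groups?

Unrestricted: C(15,6) = 5005 ways to pick any 6 of the 15.
Subtract selections that omit an entire group: no flautists → C(8,6) = 28; no violinists → C(11,6) = 462; no cellists → C(11,6) = 462.
Add back selections omitting two groups (i.e. drawn from a single group): C(7,6) + C(4,6) + C(4,6) = 7.
By inclusion–exclusion: 5005 − 952 + 7 = 4060.

4060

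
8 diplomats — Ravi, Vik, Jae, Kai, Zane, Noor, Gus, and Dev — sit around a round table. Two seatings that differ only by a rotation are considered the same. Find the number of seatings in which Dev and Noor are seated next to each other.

Treat {Dev, Noor} as one unit (2 internal orders) and seat the resulting 7 units around the table: (6)! circular arrangements.
So 2 × (6)! = 2 × 720 = 1440.

1440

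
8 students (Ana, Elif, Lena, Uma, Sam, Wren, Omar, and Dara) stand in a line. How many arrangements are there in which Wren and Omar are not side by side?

There are 8! = 40320 arrangements in all. If Wren and Omar are adjacent, merging them into one block gives 2·(7)! = 10080 arrangements.
So 40320 − 10080 = 30240 arrangements keep them apart.

30240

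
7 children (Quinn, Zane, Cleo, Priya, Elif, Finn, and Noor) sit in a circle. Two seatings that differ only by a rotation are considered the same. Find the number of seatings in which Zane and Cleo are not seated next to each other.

480

All circular seatings of 7 people number (6)! = 720.
Seatings with Zane beside Cleo: treat them as a block with 2 internal orders, giving 2 × (5)! = 240.
Subtracting, 720 − 240 = 480.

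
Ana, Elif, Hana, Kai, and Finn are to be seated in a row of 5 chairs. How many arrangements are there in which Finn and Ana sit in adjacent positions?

Glue Finn and Ana into one block (2 internal orders), leaving 4 units to arrange in a row.
That gives 2 × 4! = 2 × 24 = 48.

48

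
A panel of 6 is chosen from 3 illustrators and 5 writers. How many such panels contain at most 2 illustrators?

Split by how many illustrators are chosen (0 through 2).
Sum: C(3,0)·C(5,6) + C(3,1)·C(5,5) + C(3,2)·C(5,4) = 0 + 3 + 15 = 18.

18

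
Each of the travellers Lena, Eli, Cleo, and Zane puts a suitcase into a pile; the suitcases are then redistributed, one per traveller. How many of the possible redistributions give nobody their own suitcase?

Let Aᵢ be the assignments in which traveller i gets their own suitcase. We want the size of the complement of A₁∪…∪A_4.
By inclusion–exclusion this is Σ_{j=0}^{4} (−1)^j C(4,j)·(4−j)!.
Computing: 24 − 24 + 12 − 4 + 1 = 9.

9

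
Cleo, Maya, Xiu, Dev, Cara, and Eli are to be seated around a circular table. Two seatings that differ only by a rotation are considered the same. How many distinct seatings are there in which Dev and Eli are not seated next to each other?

72

All circular seatings of 6 people number (5)! = 120.
Seatings with Dev beside Eli: treat them as a block with 2 internal orders, giving 2 × (4)! = 48.
Subtracting, 120 − 48 = 72.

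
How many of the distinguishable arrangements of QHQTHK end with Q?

Fix Q in the last position and arrange the remaining 5 letters.
Those 5 letters have H appearing twice, giving (5)!/(2!) = 60.

60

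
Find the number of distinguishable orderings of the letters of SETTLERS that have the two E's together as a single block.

1260

Treat the 2 copies of E as a single block. The multiset to arrange is then {EE, L, R, S, S, T, T}, 7 items in all.
That gives (7)!/(2!·2!) = 1260 arrangements.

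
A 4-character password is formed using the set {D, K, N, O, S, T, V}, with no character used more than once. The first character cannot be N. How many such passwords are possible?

The first character has 7−1 = 6 choices (anything except N).
The remaining 3 characters are filled from the other 6 symbols without repetition: 6 × 5 × 4 = 120.
Total: 6 × 120 = 720.

720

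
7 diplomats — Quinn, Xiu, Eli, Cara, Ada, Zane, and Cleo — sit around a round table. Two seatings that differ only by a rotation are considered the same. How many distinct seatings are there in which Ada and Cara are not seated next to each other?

480

All circular seatings of 7 people number (6)! = 720.
Those with Ada next to Cara: fuse the pair into one unit and seat 6 units around a circle — 2·(5)! = 240.
Subtracting, 720 − 240 = 480.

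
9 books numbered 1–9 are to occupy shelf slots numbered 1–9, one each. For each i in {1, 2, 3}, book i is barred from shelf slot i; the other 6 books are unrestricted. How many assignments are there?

256320

Let Aᵢ (for i ∈ {1, 2, 3}) be the placements that put book i in its forbidden shelf slot. Any j of these fix j positions, leaving (9−j)! ways to fill the rest, and there are C(3,j) ways to pick which j.
By inclusion–exclusion, the number of valid placements is Σ_{j=0}^{3} (−1)^j C(3,j)·(9−j)!.
Computing: 362880 − 120960 + 15120 − 720 = 256320.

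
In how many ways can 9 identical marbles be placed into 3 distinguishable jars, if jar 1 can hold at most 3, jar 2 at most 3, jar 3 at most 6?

By stars and bars, unrestricted non-negative solutions to x_1+…+x_3 = 9 number C(9+2,2) = 55.
Subtract solutions that violate a single cap (substitute x_i' = x_i − (cap_i+1)): x_1 ≥ 4 gives C(7,2) = 21; x_2 ≥ 4 gives C(7,2) = 21; x_3 ≥ 7 gives C(4,2) = 6. Together 48.
Add back pairs where two caps are both exceeded: 3 + 0 + 0 = 3.
By inclusion–exclusion the count is 55 − 48 + 3 = 10.

10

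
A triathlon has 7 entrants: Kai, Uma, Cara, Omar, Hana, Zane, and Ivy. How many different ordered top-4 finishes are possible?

This is an ordered selection of 4 from 7: P(7,4).
That gives 7 × 6 × 5 × 4 = 840.

840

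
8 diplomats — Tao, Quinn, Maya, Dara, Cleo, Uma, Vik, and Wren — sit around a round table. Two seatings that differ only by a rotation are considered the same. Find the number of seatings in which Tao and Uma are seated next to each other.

1440

Glue Tao and Uma into a block (2 internal orders). Seating 7 units around a circle gives (6)! arrangements.
So 2 × (6)! = 2 × 720 = 1440.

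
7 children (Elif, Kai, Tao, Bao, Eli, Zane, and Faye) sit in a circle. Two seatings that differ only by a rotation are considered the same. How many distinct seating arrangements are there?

720

Seat Elif anywhere (absorbing the rotational symmetry), then permute the other 6: (6)! = 720.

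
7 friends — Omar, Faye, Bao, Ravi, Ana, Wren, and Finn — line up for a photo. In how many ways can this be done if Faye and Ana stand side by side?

1440

Place the 5 others and the Faye-Ana pair as 6 objects in a line; the pair has 2 internal arrangements.
That gives 2 × 6! = 2 × 720 = 1440.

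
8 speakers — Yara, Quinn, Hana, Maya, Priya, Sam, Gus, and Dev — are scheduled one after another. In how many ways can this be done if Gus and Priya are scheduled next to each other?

10080

Place the 6 others and the Gus-Priya pair as 7 objects in a line; the pair has 2 internal arrangements.
That gives 2 × 7! = 2 × 5040 = 10080.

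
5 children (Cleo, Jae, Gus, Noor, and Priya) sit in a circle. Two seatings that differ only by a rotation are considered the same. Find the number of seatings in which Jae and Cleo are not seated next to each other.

12

All circular seatings of 5 people number (4)! = 24.
Those with Jae next to Cleo: fuse the pair into one unit and seat 4 units around a circle — 2·(3)! = 12.
Subtracting, 24 − 12 = 12.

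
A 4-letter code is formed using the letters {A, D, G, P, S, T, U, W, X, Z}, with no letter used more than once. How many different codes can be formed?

5040

With no repetition, fill the 4 letters in order: 10 choices, then 9, down to 7.
That product is 10 × 9 × 8 × 7 = 5040.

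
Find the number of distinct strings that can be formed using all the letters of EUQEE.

20

Letter multiplicities in EUQEE: E×3, Q×1, U×1.
So there are 5! / (3!) = 20 distinguishable arrangements.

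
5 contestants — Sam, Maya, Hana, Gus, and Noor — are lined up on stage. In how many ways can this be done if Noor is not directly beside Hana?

There are 5! = 120 arrangements in all. If Noor and Hana are adjacent, merging them into one block gives 2·(4)! = 48 arrangements.
So 120 − 48 = 72 arrangements keep them apart.

72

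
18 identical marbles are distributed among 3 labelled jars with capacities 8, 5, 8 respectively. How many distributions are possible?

10

Without the upper bounds there are C(20,2) = 190 ways to split 18 among 3 jars.
Subtract solutions that violate a single cap (substitute x_i' = x_i − (cap_i+1)): x_1 ≥ 9 gives C(11,2) = 55; x_2 ≥ 6 gives C(14,2) = 91; x_3 ≥ 9 gives C(11,2) = 55. Together 201.
Add back pairs where two caps are both exceeded: 10 + 1 + 10 = 21.
By inclusion–exclusion the count is 190 − 201 + 21 = 10.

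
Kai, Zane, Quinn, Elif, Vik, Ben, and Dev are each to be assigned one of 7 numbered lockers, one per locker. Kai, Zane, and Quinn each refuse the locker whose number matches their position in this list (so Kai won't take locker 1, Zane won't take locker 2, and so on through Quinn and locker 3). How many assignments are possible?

Let Aᵢ (for i ∈ {1, 2, 3}) be the placements that put person i in their forbidden locker. Any j of these fix j positions, leaving (7−j)! ways to fill the rest, and there are C(3,j) ways to pick which j.
By inclusion–exclusion, the number of valid placements is Σ_{j=0}^{3} (−1)^j C(3,j)·(7−j)!.
Computing: 5040 − 2160 + 360 − 24 = 3216.

3216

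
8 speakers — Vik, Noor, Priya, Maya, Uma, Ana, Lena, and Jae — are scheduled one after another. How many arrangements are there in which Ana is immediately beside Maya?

Place the 6 others and the Ana-Maya pair as 7 objects in a line; the pair has 2 internal arrangements.
So the count is 2·(7)! = 10080.

10080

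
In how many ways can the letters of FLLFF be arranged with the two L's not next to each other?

There are 5!/(3!·2!) = 10 arrangements of FLLFF in total.
Arrangements with the L's together: treat LL as one letter, giving (4)!/(3!) = 4.
Hence 10 − 4 = 6.

6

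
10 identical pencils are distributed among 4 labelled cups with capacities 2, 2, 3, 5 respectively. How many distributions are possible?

10

Ignoring the caps, the number of non-negative solutions to x_1+…+x_4 = 10 is C(13,3) = 286.
Subtract solutions that violate a single cap (substitute x_i' = x_i − (cap_i+1)): x_1 ≥ 3 gives C(10,3) = 120; x_2 ≥ 3 gives C(10,3) = 120; x_3 ≥ 4 gives C(9,3) = 84; x_4 ≥ 6 gives C(7,3) = 35. Together 359.
Add back pairs where two caps are both exceeded: 35 + 20 + 4 + 20 + 4 + 1 = 84.
Subtract triples: 1 + 0 + 0 + 0 = 1.
By inclusion–exclusion the count is 286 − 359 + 84 − 1 = 10.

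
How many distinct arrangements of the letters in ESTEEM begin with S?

With the first slot taken by S, it remains to arrange the other 5 letters (ETEEM).
Those 5 letters have E appearing 3 times, giving (5)!/(3!) = 20.

20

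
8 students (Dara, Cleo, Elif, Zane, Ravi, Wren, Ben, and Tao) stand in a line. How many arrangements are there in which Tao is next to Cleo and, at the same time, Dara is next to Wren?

Treat {Tao,Cleo} as one block (2 orders) and {Dara,Wren} as another (2 orders).
That leaves 6 units to arrange: 2 × 2 × 6! = 4 × 720 = 2880.

2880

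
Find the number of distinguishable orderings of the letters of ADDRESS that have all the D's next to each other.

Treat the 2 copies of D as a single block. The multiset to arrange is then {DD, A, E, R, S, S}, 6 items in all.
That gives (6)!/(2!) = 360 arrangements.

360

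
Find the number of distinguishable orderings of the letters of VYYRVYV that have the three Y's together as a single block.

Treat the 3 copies of Y as a single block. The multiset to arrange is then {YYY, R, V, V, V}, 5 items in all.
That gives (5)!/(3!) = 20 arrangements.

20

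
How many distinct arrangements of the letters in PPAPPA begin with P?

10

With the first slot taken by P, it remains to arrange the other 5 letters (PAPPA).
Those 5 letters have A appearing twice and P appearing 3 times, giving (5)!/(3!·2!) = 10.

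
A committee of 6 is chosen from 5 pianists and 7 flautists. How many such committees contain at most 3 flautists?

462

Split by how many flautists are chosen (0 through 3).
Sum: C(7,0)·C(5,6) + C(7,1)·C(5,5) + C(7,2)·C(5,4) + C(7,3)·C(5,3) = 0 + 7 + 105 + 350 = 462.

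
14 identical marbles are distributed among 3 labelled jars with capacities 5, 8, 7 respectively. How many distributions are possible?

By stars and bars, unrestricted non-negative solutions to x_1+…+x_3 = 14 number C(14+2,2) = 120.
Subtract solutions that violate a single cap (substitute x_i' = x_i − (cap_i+1)): x_1 ≥ 6 gives C(10,2) = 45; x_2 ≥ 9 gives C(7,2) = 21; x_3 ≥ 8 gives C(8,2) = 28. Together 94.
Add back pairs where two caps are both exceeded: 0 + 1 + 0 = 1.
By inclusion–exclusion the count is 120 − 94 + 1 = 27.

27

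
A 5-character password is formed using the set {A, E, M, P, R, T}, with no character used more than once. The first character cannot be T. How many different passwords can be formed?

The first character has 6−1 = 5 choices (anything except T).
The remaining 4 characters are filled from the other 5 symbols without repetition: 5 × 4 × 3 × 2 = 120.
Total: 5 × 120 = 600.

600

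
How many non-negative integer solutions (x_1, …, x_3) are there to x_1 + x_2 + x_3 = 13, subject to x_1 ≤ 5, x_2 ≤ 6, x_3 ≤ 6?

15

Ignoring the caps, the number of non-negative solutions to x_1+…+x_3 = 13 is C(15,2) = 105.
Subtract solutions that violate a single cap (substitute x_i' = x_i − (cap_i+1)): x_1 ≥ 6 gives C(9,2) = 36; x_2 ≥ 7 gives C(8,2) = 28; x_3 ≥ 7 gives C(8,2) = 28. Together 92.
Add back pairs where two caps are both exceeded: 1 + 1 + 0 = 2.
By inclusion–exclusion the count is 105 − 92 + 2 = 15.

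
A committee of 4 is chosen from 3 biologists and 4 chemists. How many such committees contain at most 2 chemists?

22

Split by how many chemists are chosen (0 through 2).
Sum: C(4,0)·C(3,4) + C(4,1)·C(3,3) + C(4,2)·C(3,2) = 0 + 4 + 18 = 22.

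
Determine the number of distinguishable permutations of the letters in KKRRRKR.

35

KKRRRKR has 7 letters with K appearing 3 times and R appearing 4 times.
The number of distinct arrangements is 7!/(4!·3!) = 5040/144 = 35.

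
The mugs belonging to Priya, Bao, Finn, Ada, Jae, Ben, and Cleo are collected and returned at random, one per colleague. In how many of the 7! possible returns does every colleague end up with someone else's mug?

This is the derangement count D_7: permutations of 7 items with no fixed point.
By inclusion–exclusion this is Σ_{j=0}^{7} (−1)^j C(7,j)·(7−j)!.
Computing: 5040 − 5040 + 2520 − 840 + 210 − 42 + 7 − 1 = 1854.

1854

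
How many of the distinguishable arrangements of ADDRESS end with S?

360

With the last slot taken by S, it remains to arrange the other 6 letters (ADDRES).
Those 6 letters have D appearing twice, giving (6)!/(2!) = 360.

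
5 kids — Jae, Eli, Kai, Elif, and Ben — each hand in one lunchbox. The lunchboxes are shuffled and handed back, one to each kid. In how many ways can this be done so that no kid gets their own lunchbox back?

44

Count assignments avoiding every fixed point. For any j of the 5 kids fixed to their own lunchbox, the other 5−j can be arranged in (5−j)! ways.
By inclusion–exclusion this is Σ_{j=0}^{5} (−1)^j C(5,j)·(5−j)!.
Computing: 120 − 120 + 60 − 20 + 5 − 1 = 44.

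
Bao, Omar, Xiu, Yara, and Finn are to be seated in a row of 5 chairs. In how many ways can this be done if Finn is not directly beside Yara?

72

There are 5! = 120 arrangements in all. If Finn and Yara are adjacent, merging them into one block gives 2·(4)! = 48 arrangements.
Complementary counting: 120 − 48 = 72.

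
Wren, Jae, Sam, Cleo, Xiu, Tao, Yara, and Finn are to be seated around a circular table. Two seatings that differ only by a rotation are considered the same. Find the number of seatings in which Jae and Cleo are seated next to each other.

1440

Glue Jae and Cleo into a block (2 internal orders). Seating 7 units around a circle gives (6)! arrangements.
So 2 × (6)! = 2 × 720 = 1440.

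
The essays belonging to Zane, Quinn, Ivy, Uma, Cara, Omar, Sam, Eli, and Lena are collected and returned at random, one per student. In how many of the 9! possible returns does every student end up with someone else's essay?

133496

Let Aᵢ be the assignments in which student i gets their own essay. We want the size of the complement of A₁∪…∪A_9.
By inclusion–exclusion this is Σ_{j=0}^{9} (−1)^j C(9,j)·(9−j)!.
Computing: 362880 − 362880 + 181440 − 60480 + 15120 − 3024 + 504 − 72 + 9 − 1 = 133496.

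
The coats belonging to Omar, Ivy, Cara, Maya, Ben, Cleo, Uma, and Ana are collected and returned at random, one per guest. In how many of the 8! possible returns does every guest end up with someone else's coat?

Count assignments avoiding every fixed point. For any j of the 8 guests fixed to their own coat, the other 8−j can be arranged in (8−j)! ways.
By inclusion–exclusion this is Σ_{j=0}^{8} (−1)^j C(8,j)·(8−j)!.
Computing: 40320 − 40320 + 20160 − 6720 + 1680 − 336 + 56 − 8 + 1 = 14833.

14833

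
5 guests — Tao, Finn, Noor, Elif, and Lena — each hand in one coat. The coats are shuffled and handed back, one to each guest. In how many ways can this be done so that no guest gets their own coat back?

This is the derangement count D_5: permutations of 5 items with no fixed point.
By inclusion–exclusion this is Σ_{j=0}^{5} (−1)^j C(5,j)·(5−j)!.
Computing: 120 − 120 + 60 − 20 + 5 − 1 = 44.

44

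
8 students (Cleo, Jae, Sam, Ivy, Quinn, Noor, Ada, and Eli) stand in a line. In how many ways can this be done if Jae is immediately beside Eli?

Glue Jae and Eli into one block (2 internal orders), leaving 7 units to arrange in a row.
So the count is 2·(7)! = 10080.

10080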